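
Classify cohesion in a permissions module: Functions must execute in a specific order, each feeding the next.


Reasoning: Output of one is input to next
Type: Sequential cohesion

Sequential cohesion


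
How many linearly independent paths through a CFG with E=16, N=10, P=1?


Formula: V(G) = E - N + 2P
V(G) = 16 - 10 + 2*1
V(G) = 6 + 2
V(G) = 8

8


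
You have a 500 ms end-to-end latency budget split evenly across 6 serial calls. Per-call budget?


Formula: per_stage = total_budget / stages
per_stage = 500 / 6
per_stage = 83.33 ms

83.33 ms


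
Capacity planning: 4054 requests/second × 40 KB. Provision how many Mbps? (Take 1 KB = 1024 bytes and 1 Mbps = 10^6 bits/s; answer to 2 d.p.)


Formula: Mbps = payload_bytes * RPS * 8 / 1e6
Payload per request = 40 KB = 40 * 1024 = 40960 bytes
Total bytes/sec = 40960 * 4054 = 166051840
Total bits/sec = 166051840 * 8 = 1328414720
Mbps = 1328414720 / 1e6 = 1328.41

1328.41 Mbps


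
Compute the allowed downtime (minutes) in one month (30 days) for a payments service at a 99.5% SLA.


Formula: allowed downtime = period * (100 - SLA) / 100
Period (month (30 days)) = 43200 minutes
Unavailability fraction = (100 - 99.5) / 100
Allowed downtime = 43200 * (100 - 99.5) / 100
Allowed downtime = 216.0 minutes

216.0 minutes


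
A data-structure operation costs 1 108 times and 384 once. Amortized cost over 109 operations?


Formula: Amortized cost = Total cost / Operations
Total cost = (108 * 1) + (1 * 384)
Total cost = 108 + 384 = 492
Amortized = 492 / 109 = 4.5138

4.5138


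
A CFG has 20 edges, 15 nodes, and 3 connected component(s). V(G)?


Formula: V(G) = E - N + 2P
V(G) = 20 - 15 + 2*3
V(G) = 5 + 6
V(G) = 11

11


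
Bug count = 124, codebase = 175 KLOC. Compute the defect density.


Defect density = defects / KLOC
Defect density = 124 / 175
Defect density = 0.709 defects/KLOC

0.709 defects/KLOC


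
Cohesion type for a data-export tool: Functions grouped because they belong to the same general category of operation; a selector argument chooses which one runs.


Reasoning: Grouped by category of activity, not by data or sequence
Type: Logical cohesion

Logical cohesion


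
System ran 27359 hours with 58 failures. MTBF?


Formula: MTBF = Total operating time / Number of failures
MTBF = 27359 / 58
MTBF = 471.71 hours

471.71 hours


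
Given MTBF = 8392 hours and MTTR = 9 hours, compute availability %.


Availability = MTBF / (MTBF + MTTR)
Availability = 8392 / (8392 + 9)
Availability = 8392 / 8401
Availability = 99.8929%

99.8929%


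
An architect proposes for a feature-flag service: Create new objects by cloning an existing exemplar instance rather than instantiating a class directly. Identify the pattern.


This matches the Prototype pattern

Prototype


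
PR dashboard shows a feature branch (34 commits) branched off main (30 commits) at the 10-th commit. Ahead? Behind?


Common ancestor: commit #10
feature commits after divergence: 34 - 10 = 24
main commits after divergence: 30 - 10 = 20
feature is 24 commits ahead of main
main is 20 commits ahead of feature

feature ahead: 24, main ahead: 20


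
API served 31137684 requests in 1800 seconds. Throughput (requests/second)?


Formula: throughput = requests / seconds
throughput = 31137684 / 1800
throughput = 17298.71 requests/second

17298.71 requests/second


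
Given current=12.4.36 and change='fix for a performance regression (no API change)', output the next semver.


Current: 12.4.36
Change category: 'fix for a performance regression (no API change)' → patch bump
SemVer rule: patch bump → increment PATCH (MAJOR and MINOR unchanged)
New: 12.4.37

12.4.37


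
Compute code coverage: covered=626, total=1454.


Coverage = covered / total * 100
Coverage = 626 / 1454 * 100
Coverage = 43.05%

43.05%


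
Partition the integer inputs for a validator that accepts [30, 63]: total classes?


Valid range: [30, 63]
Class 1: x < 30 — invalid
Class 2: 30 ≤ x ≤ 63 — valid
Class 3: x > 63 — invalid
Total equivalence classes: 3

3 equivalence classes


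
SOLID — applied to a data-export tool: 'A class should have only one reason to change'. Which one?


This describes the Single Responsibility Principle (SRP)

Single Responsibility Principle (SRP)


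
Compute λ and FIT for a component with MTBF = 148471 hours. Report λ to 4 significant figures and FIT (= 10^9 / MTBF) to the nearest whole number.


Formula: λ = 1 / MTBF; FIT = λ × 1e9 = 1e9 / MTBF
λ = 1 / 148471 ≈ 6.735e-06 failures/hour
FIT = 1e9 / 148471 ≈ 6735 failures per 1e9 hours (nearest whole number)

λ = 6.735e-06 /h, FIT = 6735


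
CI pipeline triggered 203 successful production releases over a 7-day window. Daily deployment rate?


Formula: deployments per day = releases / days
= 203 / 7
= 29.0 deploys/day
(equivalently, 203.0 deploys/week)

29.0 deploys/day


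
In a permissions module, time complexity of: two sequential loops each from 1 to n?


Reasoning: sequential dominates: O(n) + O(n) = O(n)
Complexity: O(n)

O(n)


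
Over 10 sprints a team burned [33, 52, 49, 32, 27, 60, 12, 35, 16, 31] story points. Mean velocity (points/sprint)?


Formula: Avg velocity = Total points / Number of sprints
Points: [33, 52, 49, 32, 27, 60, 12, 35, 16, 31]
Sum = 33 + 52 + 49 + 32 + 27 + 60 + 12 + 35 + 16 + 31 = 347
Avg velocity = 347 / 10 = 34.7 points/sprint

34.7 points/sprint


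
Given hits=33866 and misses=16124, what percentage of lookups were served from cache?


Formula: hit rate = hits / (hits + misses) * 100
hit rate = 33866 / (33866 + 16124) * 100
hit rate = 33866 / 49990 * 100
hit rate = 67.75%

67.75%


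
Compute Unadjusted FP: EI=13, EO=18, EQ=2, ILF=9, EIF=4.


UFP = EI*4 + EO*5 + EQ*4 + ILF*10 + EIF*7
UFP = 13*4 + 18*5 + 2*4 + 9*10 + 4*7
UFP = 52 + 90 + 8 + 90 + 28
UFP = 268

268


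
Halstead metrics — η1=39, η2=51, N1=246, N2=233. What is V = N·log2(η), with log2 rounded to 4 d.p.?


Formula: V = N * log2(η), where N = N1 + N2 and η = η1 + η2
η = 39 + 51 = 90
N = 246 + 233 = 479
log2(90) ≈ 6.4919
V = 479 * 6.4919 = 3109.62

3109.62


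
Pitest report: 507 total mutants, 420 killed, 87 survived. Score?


Mutation score = killed / total * 100
Mutation score = 420 / 507 * 100
Mutation score = 82.84%

82.84%


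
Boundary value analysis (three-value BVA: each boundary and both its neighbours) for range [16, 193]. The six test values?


Range: [16, 193]
Boundaries: just below min, min, min+1, max-1, max, just above max
Values: [15, 16, 17, 192, 193, 194]

[15, 16, 17, 192, 193, 194]


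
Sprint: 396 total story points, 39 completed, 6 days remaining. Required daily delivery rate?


Formula: Required rate = Remaining points / Days left
Remaining = 396 - 39 = 357 points
Required rate = 357 / 6 = 59.5 points/day

59.5 points/day


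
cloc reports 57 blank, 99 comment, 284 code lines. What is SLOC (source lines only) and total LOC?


Total LOC = blank + comment + code
Total LOC = 57 + 99 + 284 = 440
SLOC (source only) = code = 284

Total LOC: 440, SLOC: 284


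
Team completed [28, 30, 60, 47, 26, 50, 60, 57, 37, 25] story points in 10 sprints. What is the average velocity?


Formula: Avg velocity = Total points / Number of sprints
Points: [28, 30, 60, 47, 26, 50, 60, 57, 37, 25]
Sum = 28 + 30 + 60 + 47 + 26 + 50 + 60 + 57 + 37 + 25 = 420
Avg velocity = 420 / 10 = 42.0 points/sprint

42.0 points/sprint


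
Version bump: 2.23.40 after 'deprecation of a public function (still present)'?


Current: 2.23.40
Change category: 'deprecation of a public function (still present)' → minor bump
SemVer rule: minor bump → increment MINOR, reset PATCH to 0 (MAJOR unchanged)
New: 2.24.0

2.24.0


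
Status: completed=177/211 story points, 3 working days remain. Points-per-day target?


Formula: Required rate = Remaining points / Days left
Remaining = 211 - 177 = 34 points
Required rate = 34 / 3 = 11.33 points/day

11.33 points/day


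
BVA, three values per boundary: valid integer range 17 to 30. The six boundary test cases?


Range: [17, 30]
Boundaries: just below min, min, min+1, max-1, max, just above max
Values: [16, 17, 18, 29, 30, 31]

[16, 17, 18, 29, 30, 31]


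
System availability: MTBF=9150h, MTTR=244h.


Availability = MTBF / (MTBF + MTTR)
Availability = 9150 / (9150 + 244)
Availability = 9150 / 9394
Availability = 97.4026%

97.4026%


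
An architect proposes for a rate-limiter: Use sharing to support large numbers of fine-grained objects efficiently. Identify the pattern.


This matches the Flyweight pattern

Flyweight


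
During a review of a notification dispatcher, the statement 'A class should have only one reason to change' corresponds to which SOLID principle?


This describes the Single Responsibility Principle (SRP)

Single Responsibility Principle (SRP)


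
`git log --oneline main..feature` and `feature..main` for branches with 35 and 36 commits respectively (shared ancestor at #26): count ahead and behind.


Common ancestor: commit #26
feature commits after divergence: 35 - 26 = 9
main commits after divergence: 36 - 26 = 10
feature is 9 commits ahead of main
main is 10 commits ahead of feature

feature ahead: 9, main ahead: 10


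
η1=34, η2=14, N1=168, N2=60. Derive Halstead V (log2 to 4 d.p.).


Formula: V = N * log2(η), where N = N1 + N2 and η = η1 + η2
η = 34 + 14 = 48
N = 168 + 60 = 228
log2(48) ≈ 5.5850
V = 228 * 5.5850 = 1273.38

1273.38


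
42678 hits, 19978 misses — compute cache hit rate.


Formula: hit rate = hits / (hits + misses) * 100
hit rate = 42678 / (42678 + 19978) * 100
hit rate = 42678 / 62656 * 100
hit rate = 68.11%

68.11%


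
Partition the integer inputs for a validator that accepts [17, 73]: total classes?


Valid range: [17, 73]
Class 1: x < 17 — invalid
Class 2: 17 ≤ x ≤ 73 — valid
Class 3: x > 73 — invalid
Total equivalence classes: 3

3 equivalence classes


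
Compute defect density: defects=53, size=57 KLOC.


Defect density = defects / KLOC
Defect density = 53 / 57
Defect density = 0.93 defects/KLOC

0.93 defects/KLOC


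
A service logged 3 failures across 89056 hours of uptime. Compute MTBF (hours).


Formula: MTBF = Total operating time / Number of failures
MTBF = 89056 / 3
MTBF = 29685.33 hours

29685.33 hours


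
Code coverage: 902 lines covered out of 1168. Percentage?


Coverage = covered / total * 100
Coverage = 902 / 1168 * 100
Coverage = 77.23%

77.23%


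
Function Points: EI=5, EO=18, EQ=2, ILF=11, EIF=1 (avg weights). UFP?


UFP = EI*4 + EO*5 + EQ*4 + ILF*10 + EIF*7
UFP = 5*4 + 18*5 + 2*4 + 11*10 + 1*7
UFP = 20 + 90 + 8 + 110 + 7
UFP = 235

235


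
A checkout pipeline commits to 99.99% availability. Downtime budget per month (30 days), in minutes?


Formula: allowed downtime = period * (100 - SLA) / 100
Period (month (30 days)) = 43200 minutes
Unavailability fraction = (100 - 99.99) / 100
Allowed downtime = 43200 * (100 - 99.99) / 100
Allowed downtime = 4.32 minutes

4.32 minutes


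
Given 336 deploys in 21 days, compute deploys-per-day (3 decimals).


Formula: deployments per day = releases / days
= 336 / 21
= 16.0 deploys/day
(equivalently, 112.0 deploys/week)

16.0 deploys/day


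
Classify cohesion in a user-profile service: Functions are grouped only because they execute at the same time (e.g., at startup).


Reasoning: Related by timing only
Type: Temporal cohesion

Temporal cohesion


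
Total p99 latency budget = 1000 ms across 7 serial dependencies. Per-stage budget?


Formula: per_stage = total_budget / stages
per_stage = 1000 / 7
per_stage = 142.86 ms

142.86 ms


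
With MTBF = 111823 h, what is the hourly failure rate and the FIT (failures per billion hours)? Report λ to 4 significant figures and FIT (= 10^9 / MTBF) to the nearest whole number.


Formula: λ = 1 / MTBF; FIT = λ × 1e9 = 1e9 / MTBF
λ = 1 / 111823 ≈ 8.943e-06 failures/hour
FIT = 1e9 / 111823 ≈ 8943 failures per 1e9 hours (nearest whole number)

λ = 8.943e-06 /h, FIT = 8943


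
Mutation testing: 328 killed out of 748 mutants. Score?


Mutation score = killed / total * 100
Mutation score = 328 / 748 * 100
Mutation score = 43.85%

43.85%


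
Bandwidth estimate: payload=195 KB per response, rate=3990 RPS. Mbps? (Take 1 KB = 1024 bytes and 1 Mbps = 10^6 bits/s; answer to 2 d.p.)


Formula: Mbps = payload_bytes * RPS * 8 / 1e6
Payload per request = 195 KB = 195 * 1024 = 199680 bytes
Total bytes/sec = 199680 * 3990 = 796723200
Total bits/sec = 796723200 * 8 = 6373785600
Mbps = 6373785600 / 1e6 = 6373.79

6373.79 Mbps


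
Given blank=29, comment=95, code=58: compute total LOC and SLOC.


Total LOC = blank + comment + code
Total LOC = 29 + 95 + 58 = 182
SLOC (source only) = code = 58

Total LOC: 182, SLOC: 58


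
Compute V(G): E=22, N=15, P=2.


Formula: V(G) = E - N + 2P
V(G) = 22 - 15 + 2*2
V(G) = 7 + 4
V(G) = 11

11


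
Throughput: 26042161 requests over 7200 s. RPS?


Formula: throughput = requests / seconds
throughput = 26042161 / 7200
throughput = 3616.97 requests/second

3616.97 requests/second


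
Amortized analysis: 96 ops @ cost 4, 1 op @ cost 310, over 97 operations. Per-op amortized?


Formula: Amortized cost = Total cost / Operations
Total cost = (96 * 4) + (1 * 310)
Total cost = 384 + 310 = 694
Amortized = 694 / 97 = 7.1546

7.1546


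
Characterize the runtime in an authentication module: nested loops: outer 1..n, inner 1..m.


Reasoning: product of independent bounds
Complexity: O(n*m)

O(n*m)


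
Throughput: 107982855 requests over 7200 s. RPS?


Formula: throughput = requests / seconds
throughput = 107982855 / 7200
throughput = 14997.62 requests/second

14997.62 requests/second


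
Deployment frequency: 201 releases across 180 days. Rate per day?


Formula: deployments per day = releases / days
= 201 / 180
= 1.117 deploys/day
(equivalently, 7.82 deploys/week)

1.117 deploys/day


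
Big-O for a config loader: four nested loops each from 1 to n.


Reasoning: four levels of nesting
Complexity: O(n^4)

O(n^4)


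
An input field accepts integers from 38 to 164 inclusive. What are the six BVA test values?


Range: [38, 164]
Boundaries: just below min, min, min+1, max-1, max, just above max
Values: [37, 38, 39, 163, 164, 165]

[37, 38, 39, 163, 164, 165]


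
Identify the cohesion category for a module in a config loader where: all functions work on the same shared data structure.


Reasoning: Functions share data
Type: Communicational cohesion

Communicational cohesion


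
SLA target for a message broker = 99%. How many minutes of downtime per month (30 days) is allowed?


Formula: allowed downtime = period * (100 - SLA) / 100
Period (month (30 days)) = 43200 minutes
Unavailability fraction = (100 - 99.0) / 100
Allowed downtime = 43200 * (100 - 99.0) / 100
Allowed downtime = 432.0 minutes

432.0 minutes


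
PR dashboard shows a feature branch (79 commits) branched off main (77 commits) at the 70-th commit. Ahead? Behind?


Common ancestor: commit #70
feature commits after divergence: 79 - 70 = 9
main commits after divergence: 77 - 70 = 7
feature is 9 commits ahead of main
main is 7 commits ahead of feature

feature ahead: 9, main ahead: 7


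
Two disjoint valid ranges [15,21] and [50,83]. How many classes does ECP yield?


Valid ranges: [15,21] and [50,83]
Class 1: x < 15 — invalid
Class 2: 15 ≤ x ≤ 21 — valid
Class 3: 21 < x < 50 — invalid (gap between ranges)
Class 4: 50 ≤ x ≤ 83 — valid
Class 5: x > 83 — invalid
Total equivalence classes: 5

5 equivalence classes


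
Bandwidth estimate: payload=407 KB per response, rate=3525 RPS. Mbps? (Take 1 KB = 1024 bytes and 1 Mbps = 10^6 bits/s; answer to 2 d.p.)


Formula: Mbps = payload_bytes * RPS * 8 / 1e6
Payload per request = 407 KB = 407 * 1024 = 416768 bytes
Total bytes/sec = 416768 * 3525 = 1469107200
Total bits/sec = 1469107200 * 8 = 11752857600
Mbps = 11752857600 / 1e6 = 11752.86

11752.86 Mbps


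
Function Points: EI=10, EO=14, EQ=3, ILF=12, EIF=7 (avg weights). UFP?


UFP = EI*4 + EO*5 + EQ*4 + ILF*10 + EIF*7
UFP = 10*4 + 14*5 + 3*4 + 12*10 + 7*7
UFP = 40 + 70 + 12 + 120 + 49
UFP = 291

291


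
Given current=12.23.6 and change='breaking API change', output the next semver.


Current: 12.23.6
Change category: 'breaking API change' → major bump
SemVer rule: major bump → increment MAJOR, reset MINOR and PATCH to 0
New: 13.0.0

13.0.0


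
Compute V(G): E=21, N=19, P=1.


Formula: V(G) = E - N + 2P
V(G) = 21 - 19 + 2*1
V(G) = 2 + 2
V(G) = 4

4


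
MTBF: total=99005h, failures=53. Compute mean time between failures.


Formula: MTBF = Total operating time / Number of failures
MTBF = 99005 / 53
MTBF = 1868.02 hours

1868.02 hours


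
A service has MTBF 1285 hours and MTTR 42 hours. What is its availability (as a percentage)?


Availability = MTBF / (MTBF + MTTR)
Availability = 1285 / (1285 + 42)
Availability = 1285 / 1327
Availability = 96.835%

96.835%


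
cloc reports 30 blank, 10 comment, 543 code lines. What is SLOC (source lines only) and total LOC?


Total LOC = blank + comment + code
Total LOC = 30 + 10 + 543 = 583
SLOC (source only) = code = 543

Total LOC: 583, SLOC: 543


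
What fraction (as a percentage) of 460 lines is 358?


Coverage = covered / total * 100
Coverage = 358 / 460 * 100
Coverage = 77.83%

77.83%


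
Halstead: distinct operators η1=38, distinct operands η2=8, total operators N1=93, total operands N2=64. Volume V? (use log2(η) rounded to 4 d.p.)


Formula: V = N * log2(η), where N = N1 + N2 and η = η1 + η2
η = 38 + 8 = 46
N = 93 + 64 = 157
log2(46) ≈ 5.5236
V = 157 * 5.5236 = 867.21

867.21


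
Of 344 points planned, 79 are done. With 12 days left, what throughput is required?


Formula: Required rate = Remaining points / Days left
Remaining = 344 - 79 = 265 points
Required rate = 265 / 12 = 22.08 points/day

22.08 points/day


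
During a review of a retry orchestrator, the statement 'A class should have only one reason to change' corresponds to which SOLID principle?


This describes the Single Responsibility Principle (SRP)

Single Responsibility Principle (SRP)


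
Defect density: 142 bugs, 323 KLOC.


Defect density = defects / KLOC
Defect density = 142 / 323
Defect density = 0.44 defects/KLOC

0.44 defects/KLOC


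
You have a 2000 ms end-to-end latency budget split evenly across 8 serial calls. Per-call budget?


Formula: per_stage = total_budget / stages
per_stage = 2000 / 8
per_stage = 250.0 ms

250.0 ms


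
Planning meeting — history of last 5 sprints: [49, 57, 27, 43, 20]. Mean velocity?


Formula: Avg velocity = Total points / Number of sprints
Points: [49, 57, 27, 43, 20]
Sum = 49 + 57 + 27 + 43 + 20 = 196
Avg velocity = 196 / 5 = 39.2 points/sprint

39.2 points/sprint


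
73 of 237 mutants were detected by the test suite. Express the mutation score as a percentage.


Mutation score = killed / total * 100
Mutation score = 73 / 237 * 100
Mutation score = 30.8%

30.8%


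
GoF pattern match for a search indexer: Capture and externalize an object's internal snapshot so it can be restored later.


This matches the Memento pattern

Memento


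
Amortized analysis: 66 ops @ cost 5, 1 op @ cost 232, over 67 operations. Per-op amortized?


Formula: Amortized cost = Total cost / Operations
Total cost = (66 * 5) + (1 * 232)
Total cost = 330 + 232 = 562
Amortized = 562 / 67 = 8.3881

8.3881


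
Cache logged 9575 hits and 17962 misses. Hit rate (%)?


Formula: hit rate = hits / (hits + misses) * 100
hit rate = 9575 / (9575 + 17962) * 100
hit rate = 9575 / 27537 * 100
hit rate = 34.77%

34.77%


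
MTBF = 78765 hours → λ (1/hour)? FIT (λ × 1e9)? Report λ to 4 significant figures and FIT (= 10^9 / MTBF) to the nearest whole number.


Formula: λ = 1 / MTBF; FIT = λ × 1e9 = 1e9 / MTBF
λ = 1 / 78765 ≈ 1.270e-05 failures/hour
FIT = 1e9 / 78765 ≈ 12696 failures per 1e9 hours (nearest whole number)

λ = 1.270e-05 /h, FIT = 12696


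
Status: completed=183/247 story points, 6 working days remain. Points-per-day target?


Formula: Required rate = Remaining points / Days left
Remaining = 247 - 183 = 64 points
Required rate = 64 / 6 = 10.67 points/day

10.67 points/day


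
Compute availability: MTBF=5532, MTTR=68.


Availability = MTBF / (MTBF + MTTR)
Availability = 5532 / (5532 + 68)
Availability = 5532 / 5600
Availability = 98.7857%

98.7857%


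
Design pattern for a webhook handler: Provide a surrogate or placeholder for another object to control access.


This matches the Proxy pattern

Proxy


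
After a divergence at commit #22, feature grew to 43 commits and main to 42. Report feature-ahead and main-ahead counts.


Common ancestor: commit #22
feature commits after divergence: 43 - 22 = 21
main commits after divergence: 42 - 22 = 20
feature is 21 commits ahead of main
main is 20 commits ahead of feature

feature ahead: 21, main ahead: 20


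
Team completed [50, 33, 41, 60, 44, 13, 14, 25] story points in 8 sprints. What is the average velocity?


Formula: Avg velocity = Total points / Number of sprints
Points: [50, 33, 41, 60, 44, 13, 14, 25]
Sum = 50 + 33 + 41 + 60 + 44 + 13 + 14 + 25 = 280
Avg velocity = 280 / 8 = 35.0 points/sprint

35.0 points/sprint


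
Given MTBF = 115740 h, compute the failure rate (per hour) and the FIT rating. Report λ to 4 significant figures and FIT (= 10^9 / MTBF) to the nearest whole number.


Formula: λ = 1 / MTBF; FIT = λ × 1e9 = 1e9 / MTBF
λ = 1 / 115740 ≈ 8.640e-06 failures/hour
FIT = 1e9 / 115740 ≈ 8640 failures per 1e9 hours (nearest whole number)

λ = 8.640e-06 /h, FIT = 8640


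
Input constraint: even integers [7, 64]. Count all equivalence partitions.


Constraint: even integers in [7, 64]
Class 1: x < 7 — out-of-range invalid
Class 2: x in [7,64] but odd — wrong type invalid
Class 3: x in [7,64] and even — valid
Class 4: x > 64 — out-of-range invalid
Total equivalence classes: 4

4 equivalence classes


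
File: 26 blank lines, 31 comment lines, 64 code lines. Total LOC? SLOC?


Total LOC = blank + comment + code
Total LOC = 26 + 31 + 64 = 121
SLOC (source only) = code = 64

Total LOC: 121, SLOC: 64


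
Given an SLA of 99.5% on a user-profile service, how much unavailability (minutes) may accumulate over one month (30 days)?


Formula: allowed downtime = period * (100 - SLA) / 100
Period (month (30 days)) = 43200 minutes
Unavailability fraction = (100 - 99.5) / 100
Allowed downtime = 43200 * (100 - 99.5) / 100
Allowed downtime = 216.0 minutes

216.0 minutes


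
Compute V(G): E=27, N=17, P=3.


Formula: V(G) = E - N + 2P
V(G) = 27 - 17 + 2*3
V(G) = 10 + 6
V(G) = 16

16


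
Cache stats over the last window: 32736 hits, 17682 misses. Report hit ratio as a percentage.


Formula: hit rate = hits / (hits + misses) * 100
hit rate = 32736 / (32736 + 17682) * 100
hit rate = 32736 / 50418 * 100
hit rate = 64.93%

64.93%


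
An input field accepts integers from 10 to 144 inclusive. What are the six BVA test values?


Range: [10, 144]
Boundaries: just below min, min, min+1, max-1, max, just above max
Values: [9, 10, 11, 143, 144, 145]

[9, 10, 11, 143, 144, 145]


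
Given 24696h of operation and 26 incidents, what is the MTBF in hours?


Formula: MTBF = Total operating time / Number of failures
MTBF = 24696 / 26
MTBF = 949.85 hours

949.85 hours


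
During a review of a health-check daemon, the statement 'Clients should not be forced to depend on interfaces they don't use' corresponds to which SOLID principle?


This describes the Interface Segregation Principle (ISP)

Interface Segregation Principle (ISP)


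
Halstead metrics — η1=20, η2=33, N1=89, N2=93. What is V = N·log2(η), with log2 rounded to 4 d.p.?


Formula: V = N * log2(η), where N = N1 + N2 and η = η1 + η2
η = 20 + 33 = 53
N = 89 + 93 = 182
log2(53) ≈ 5.7279
V = 182 * 5.7279 = 1042.48

1042.48


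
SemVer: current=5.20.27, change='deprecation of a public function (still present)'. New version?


Current: 5.20.27
Change category: 'deprecation of a public function (still present)' → minor bump
SemVer rule: minor bump → increment MINOR, reset PATCH to 0 (MAJOR unchanged)
New: 5.21.0

5.21.0


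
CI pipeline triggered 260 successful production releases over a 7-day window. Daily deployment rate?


Formula: deployments per day = releases / days
= 260 / 7
= 37.143 deploys/day
(equivalently, 260.0 deploys/week)

37.143 deploys/day


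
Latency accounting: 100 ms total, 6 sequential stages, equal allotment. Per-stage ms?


Formula: per_stage = total_budget / stages
per_stage = 100 / 6
per_stage = 16.67 ms

16.67 ms


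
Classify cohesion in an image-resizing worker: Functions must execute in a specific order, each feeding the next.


Reasoning: Output of one is input to next
Type: Sequential cohesion

Sequential cohesion


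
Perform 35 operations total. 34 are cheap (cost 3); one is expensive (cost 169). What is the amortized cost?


Formula: Amortized cost = Total cost / Operations
Total cost = (34 * 3) + (1 * 169)
Total cost = 102 + 169 = 271
Amortized = 271 / 35 = 7.7429

7.7429


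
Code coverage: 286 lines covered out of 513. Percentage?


Coverage = covered / total * 100
Coverage = 286 / 513 * 100
Coverage = 55.75%

55.75%


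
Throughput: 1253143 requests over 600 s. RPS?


Formula: throughput = requests / seconds
throughput = 1253143 / 600
throughput = 2088.57 requests/second

2088.57 requests/second


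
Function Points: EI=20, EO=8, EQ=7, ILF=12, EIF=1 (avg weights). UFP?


UFP = EI*4 + EO*5 + EQ*4 + ILF*10 + EIF*7
UFP = 20*4 + 8*5 + 7*4 + 12*10 + 1*7
UFP = 80 + 40 + 28 + 120 + 7
UFP = 275

275


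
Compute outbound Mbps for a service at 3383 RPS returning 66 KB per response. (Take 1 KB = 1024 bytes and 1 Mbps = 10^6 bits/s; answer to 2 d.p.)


Formula: Mbps = payload_bytes * RPS * 8 / 1e6
Payload per request = 66 KB = 66 * 1024 = 67584 bytes
Total bytes/sec = 67584 * 3383 = 228636672
Total bits/sec = 228636672 * 8 = 1829093376
Mbps = 1829093376 / 1e6 = 1829.09

1829.09 Mbps


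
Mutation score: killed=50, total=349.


Mutation score = killed / total * 100
Mutation score = 50 / 349 * 100
Mutation score = 14.33%

14.33%


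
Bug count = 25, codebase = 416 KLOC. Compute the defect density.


Defect density = defects / KLOC
Defect density = 25 / 416
Defect density = 0.06 defects/KLOC

0.06 defects/KLOC


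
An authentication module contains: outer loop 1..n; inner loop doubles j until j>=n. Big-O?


Reasoning: linear outer times logarithmic inner
Complexity: O(n log n)

O(n log n)


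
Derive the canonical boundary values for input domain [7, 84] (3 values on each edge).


Range: [7, 84]
Boundaries: just below min, min, min+1, max-1, max, just above max
Values: [6, 7, 8, 83, 84, 85]

[6, 7, 8, 83, 84, 85]


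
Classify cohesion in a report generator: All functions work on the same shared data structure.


Reasoning: Functions share data
Type: Communicational cohesion

Communicational cohesion


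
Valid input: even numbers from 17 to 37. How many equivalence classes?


Constraint: even integers in [17, 37]
Class 1: x < 17 — out-of-range invalid
Class 2: x in [17,37] but odd — wrong type invalid
Class 3: x in [17,37] and even — valid
Class 4: x > 37 — out-of-range invalid
Total equivalence classes: 4

4 equivalence classes


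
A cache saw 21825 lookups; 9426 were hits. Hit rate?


Formula: hit rate = hits / (hits + misses) * 100
hit rate = 9426 / (9426 + 12399) * 100
hit rate = 9426 / 21825 * 100
hit rate = 43.19%

43.19%


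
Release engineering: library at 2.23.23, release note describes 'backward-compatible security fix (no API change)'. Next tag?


Current: 2.23.23
Change category: 'backward-compatible security fix (no API change)' → patch bump
SemVer rule: patch bump → increment PATCH (MAJOR and MINOR unchanged)
New: 2.23.24

2.23.24


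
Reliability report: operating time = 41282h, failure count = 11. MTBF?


Formula: MTBF = Total operating time / Number of failures
MTBF = 41282 / 11
MTBF = 3752.91 hours

3752.91 hours


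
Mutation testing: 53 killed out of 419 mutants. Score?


Mutation score = killed / total * 100
Mutation score = 53 / 419 * 100
Mutation score = 12.65%

12.65%


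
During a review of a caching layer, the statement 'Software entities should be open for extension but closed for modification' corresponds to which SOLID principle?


This describes the Open/Closed Principle (OCP)

Open/Closed Principle (OCP)


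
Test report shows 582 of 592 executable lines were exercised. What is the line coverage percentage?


Coverage = covered / total * 100
Coverage = 582 / 592 * 100
Coverage = 98.31%

98.31%


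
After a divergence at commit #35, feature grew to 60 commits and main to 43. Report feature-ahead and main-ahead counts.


Common ancestor: commit #35
feature commits after divergence: 60 - 35 = 25
main commits after divergence: 43 - 35 = 8
feature is 25 commits ahead of main
main is 8 commits ahead of feature

feature ahead: 25, main ahead: 8


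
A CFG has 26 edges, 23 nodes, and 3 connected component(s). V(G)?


Formula: V(G) = E - N + 2P
V(G) = 26 - 23 + 2*3
V(G) = 3 + 6
V(G) = 9

9


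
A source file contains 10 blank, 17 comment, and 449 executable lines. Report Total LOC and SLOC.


Total LOC = blank + comment + code
Total LOC = 10 + 17 + 449 = 476
SLOC (source only) = code = 449

Total LOC: 476, SLOC: 449


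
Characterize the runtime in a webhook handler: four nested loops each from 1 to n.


Reasoning: four levels of nesting
Complexity: O(n^4)

O(n^4)


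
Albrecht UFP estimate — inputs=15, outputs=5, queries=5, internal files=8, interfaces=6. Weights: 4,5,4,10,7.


UFP = EI*4 + EO*5 + EQ*4 + ILF*10 + EIF*7
UFP = 15*4 + 5*5 + 5*4 + 8*10 + 6*7
UFP = 60 + 25 + 20 + 80 + 42
UFP = 227

227


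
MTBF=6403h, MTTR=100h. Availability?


Availability = MTBF / (MTBF + MTTR)
Availability = 6403 / (6403 + 100)
Availability = 6403 / 6503
Availability = 98.4622%

98.4622%


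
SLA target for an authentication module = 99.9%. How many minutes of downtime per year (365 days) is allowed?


Formula: allowed downtime = period * (100 - SLA) / 100
Period (year (365 days)) = 525600 minutes
Unavailability fraction = (100 - 99.9) / 100
Allowed downtime = 525600 * (100 - 99.9) / 100
Allowed downtime = 525.6 minutes

525.6 minutes


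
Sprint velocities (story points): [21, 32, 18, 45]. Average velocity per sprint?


Formula: Avg velocity = Total points / Number of sprints
Points: [21, 32, 18, 45]
Sum = 21 + 32 + 18 + 45 = 116
Avg velocity = 116 / 4 = 29.0 points/sprint

29.0 points/sprint


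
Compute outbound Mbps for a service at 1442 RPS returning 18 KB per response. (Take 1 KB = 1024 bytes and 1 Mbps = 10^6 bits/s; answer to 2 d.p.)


Formula: Mbps = payload_bytes * RPS * 8 / 1e6
Payload per request = 18 KB = 18 * 1024 = 18432 bytes
Total bytes/sec = 18432 * 1442 = 26578944
Total bits/sec = 26578944 * 8 = 212631552
Mbps = 212631552 / 1e6 = 212.63

212.63 Mbps


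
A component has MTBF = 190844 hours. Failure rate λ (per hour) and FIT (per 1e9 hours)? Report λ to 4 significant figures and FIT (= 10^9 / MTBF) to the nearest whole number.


Formula: λ = 1 / MTBF; FIT = λ × 1e9 = 1e9 / MTBF
λ = 1 / 190844 ≈ 5.240e-06 failures/hour
FIT = 1e9 / 190844 ≈ 5240 failures per 1e9 hours (nearest whole number)

λ = 5.240e-06 /h, FIT = 5240


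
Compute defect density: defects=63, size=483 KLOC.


Defect density = defects / KLOC
Defect density = 63 / 483
Defect density = 0.13 defects/KLOC

0.13 defects/KLOC


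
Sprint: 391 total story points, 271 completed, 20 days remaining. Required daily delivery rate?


Formula: Required rate = Remaining points / Days left
Remaining = 391 - 271 = 120 points
Required rate = 120 / 20 = 6.0 points/day

6.0 points/day


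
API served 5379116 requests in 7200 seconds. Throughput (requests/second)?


Formula: throughput = requests / seconds
throughput = 5379116 / 7200
throughput = 747.1 requests/second

747.1 requests/second


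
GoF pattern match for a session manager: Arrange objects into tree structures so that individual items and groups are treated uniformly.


This matches the Composite pattern

Composite


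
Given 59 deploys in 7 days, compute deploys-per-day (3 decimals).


Formula: deployments per day = releases / days
= 59 / 7
= 8.429 deploys/day
(equivalently, 59.0 deploys/week)

8.429 deploys/day


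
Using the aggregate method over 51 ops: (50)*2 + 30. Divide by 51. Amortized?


Formula: Amortized cost = Total cost / Operations
Total cost = (50 * 2) + (1 * 30)
Total cost = 100 + 30 = 130
Amortized = 130 / 51 = 2.549

2.549


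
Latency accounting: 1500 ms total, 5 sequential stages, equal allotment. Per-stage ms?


Formula: per_stage = total_budget / stages
per_stage = 1500 / 5
per_stage = 300.0 ms

300.0 ms


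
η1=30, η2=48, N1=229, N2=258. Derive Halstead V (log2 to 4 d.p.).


Formula: V = N * log2(η), where N = N1 + N2 and η = η1 + η2
η = 30 + 48 = 78
N = 229 + 258 = 487
log2(78) ≈ 6.2854
V = 487 * 6.2854 = 3060.99

3060.99


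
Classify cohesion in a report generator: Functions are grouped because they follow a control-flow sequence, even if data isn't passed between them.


Reasoning: Grouped by order of execution within a routine, not by data flow
Type: Procedural cohesion

Procedural cohesion


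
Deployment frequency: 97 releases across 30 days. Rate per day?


Formula: deployments per day = releases / days
= 97 / 30
= 3.233 deploys/day
(equivalently, 22.63 deploys/week)

3.233 deploys/day


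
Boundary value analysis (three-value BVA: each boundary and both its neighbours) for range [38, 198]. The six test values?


Range: [38, 198]
Boundaries: just below min, min, min+1, max-1, max, just above max
Values: [37, 38, 39, 197, 198, 199]

[37, 38, 39, 197, 198, 199]


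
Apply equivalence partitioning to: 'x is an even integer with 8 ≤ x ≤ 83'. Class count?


Constraint: even integers in [8, 83]
Class 1: x < 8 — out-of-range invalid
Class 2: x in [8,83] but odd — wrong type invalid
Class 3: x in [8,83] and even — valid
Class 4: x > 83 — out-of-range invalid
Total equivalence classes: 4

4 equivalence classes


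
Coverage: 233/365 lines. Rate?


Coverage = covered / total * 100
Coverage = 233 / 365 * 100
Coverage = 63.84%

63.84%


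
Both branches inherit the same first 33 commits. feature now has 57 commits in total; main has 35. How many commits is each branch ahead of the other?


Common ancestor: commit #33
feature commits after divergence: 57 - 33 = 24
main commits after divergence: 35 - 33 = 2
feature is 24 commits ahead of main
main is 2 commits ahead of feature

feature ahead: 24, main ahead: 2


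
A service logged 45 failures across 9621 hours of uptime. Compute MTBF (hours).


Formula: MTBF = Total operating time / Number of failures
MTBF = 9621 / 45
MTBF = 213.8 hours

213.8 hours


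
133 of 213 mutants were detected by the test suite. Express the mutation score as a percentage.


Mutation score = killed / total * 100
Mutation score = 133 / 213 * 100
Mutation score = 62.44%

62.44%


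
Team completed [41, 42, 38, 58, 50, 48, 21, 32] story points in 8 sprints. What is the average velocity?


Formula: Avg velocity = Total points / Number of sprints
Points: [41, 42, 38, 58, 50, 48, 21, 32]
Sum = 41 + 42 + 38 + 58 + 50 + 48 + 21 + 32 = 330
Avg velocity = 330 / 8 = 41.25 points/sprint

41.25 points/sprint


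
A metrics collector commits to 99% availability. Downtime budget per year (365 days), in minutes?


Formula: allowed downtime = period * (100 - SLA) / 100
Period (year (365 days)) = 525600 minutes
Unavailability fraction = (100 - 99.0) / 100
Allowed downtime = 525600 * (100 - 99.0) / 100
Allowed downtime = 5256.0 minutes

5256.0 minutes


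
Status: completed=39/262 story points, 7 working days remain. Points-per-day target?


Formula: Required rate = Remaining points / Days left
Remaining = 262 - 39 = 223 points
Required rate = 223 / 7 = 31.86 points/day

31.86 points/day


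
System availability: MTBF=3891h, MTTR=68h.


Availability = MTBF / (MTBF + MTTR)
Availability = 3891 / (3891 + 68)
Availability = 3891 / 3959
Availability = 98.2824%

98.2824%


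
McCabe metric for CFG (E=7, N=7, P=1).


Formula: V(G) = E - N + 2P
V(G) = 7 - 7 + 2*1
V(G) = 0 + 2
V(G) = 2

2


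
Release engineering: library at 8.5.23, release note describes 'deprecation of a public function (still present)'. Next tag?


Current: 8.5.23
Change category: 'deprecation of a public function (still present)' → minor bump
SemVer rule: minor bump → increment MINOR, reset PATCH to 0 (MAJOR unchanged)
New: 8.6.0

8.6.0


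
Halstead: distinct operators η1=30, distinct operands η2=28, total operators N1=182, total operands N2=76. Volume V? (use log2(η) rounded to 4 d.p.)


Formula: V = N * log2(η), where N = N1 + N2 and η = η1 + η2
η = 30 + 28 = 58
N = 182 + 76 = 258
log2(58) ≈ 5.8580
V = 258 * 5.8580 = 1511.36

1511.36


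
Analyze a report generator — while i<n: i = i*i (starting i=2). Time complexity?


Reasoning: squaring drives double-exponential growth; iterations ~ log log n
Complexity: O(log log n)

O(log log n)


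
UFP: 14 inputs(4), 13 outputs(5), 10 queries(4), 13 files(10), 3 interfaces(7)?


UFP = EI*4 + EO*5 + EQ*4 + ILF*10 + EIF*7
UFP = 14*4 + 13*5 + 10*4 + 13*10 + 3*7
UFP = 56 + 65 + 40 + 130 + 21
UFP = 312

312


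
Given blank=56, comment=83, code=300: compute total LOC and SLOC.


Total LOC = blank + comment + code
Total LOC = 56 + 83 + 300 = 439
SLOC (source only) = code = 300

Total LOC: 439, SLOC: 300


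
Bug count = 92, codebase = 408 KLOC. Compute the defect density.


Defect density = defects / KLOC
Defect density = 92 / 408
Defect density = 0.225 defects/KLOC

0.225 defects/KLOC


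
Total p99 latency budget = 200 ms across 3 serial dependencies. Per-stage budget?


Formula: per_stage = total_budget / stages
per_stage = 200 / 3
per_stage = 66.67 ms

66.67 ms


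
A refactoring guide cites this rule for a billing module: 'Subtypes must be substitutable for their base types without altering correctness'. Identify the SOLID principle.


This describes the Liskov Substitution Principle (LSP)

Liskov Substitution Principle (LSP)


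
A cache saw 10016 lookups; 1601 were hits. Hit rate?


Formula: hit rate = hits / (hits + misses) * 100
hit rate = 1601 / (1601 + 8415) * 100
hit rate = 1601 / 10016 * 100
hit rate = 15.98%

15.98%


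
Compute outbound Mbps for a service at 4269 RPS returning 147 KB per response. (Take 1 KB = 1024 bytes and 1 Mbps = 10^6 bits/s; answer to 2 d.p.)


Formula: Mbps = payload_bytes * RPS * 8 / 1e6
Payload per request = 147 KB = 147 * 1024 = 150528 bytes
Total bytes/sec = 150528 * 4269 = 642604032
Total bits/sec = 642604032 * 8 = 5140832256
Mbps = 5140832256 / 1e6 = 5140.83

5140.83 Mbps


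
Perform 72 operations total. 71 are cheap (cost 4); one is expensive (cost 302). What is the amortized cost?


Formula: Amortized cost = Total cost / Operations
Total cost = (71 * 4) + (1 * 302)
Total cost = 284 + 302 = 586
Amortized = 586 / 72 = 8.1389

8.1389


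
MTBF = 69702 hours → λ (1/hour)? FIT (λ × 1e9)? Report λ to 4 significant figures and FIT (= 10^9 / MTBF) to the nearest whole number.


Formula: λ = 1 / MTBF; FIT = λ × 1e9 = 1e9 / MTBF
λ = 1 / 69702 ≈ 1.435e-05 failures/hour
FIT = 1e9 / 69702 ≈ 14347 failures per 1e9 hours (nearest whole number)

λ = 1.435e-05 /h, FIT = 14347
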